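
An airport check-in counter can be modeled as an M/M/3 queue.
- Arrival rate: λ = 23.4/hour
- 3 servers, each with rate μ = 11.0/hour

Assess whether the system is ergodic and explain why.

Stability requires ρ = λ/(cμ) < 1
ρ = 23.4/(3 × 11.0) = 23.4/33.00 = 0.7091
Since 0.7091 < 1, the system is STABLE.
The servers are busy 70.91% of the time.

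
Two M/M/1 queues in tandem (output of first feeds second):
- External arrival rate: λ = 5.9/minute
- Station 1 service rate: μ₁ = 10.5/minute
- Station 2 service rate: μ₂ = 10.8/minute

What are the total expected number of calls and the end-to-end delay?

By Jackson's theorem, each station behaves as independent M/M/1.
Station 1: ρ₁ = 5.9/10.5 = 0.5619, L₁ = ρ₁/(1-ρ₁) = λ/(μ₁-λ) = 5.9/4.60 = 1.2826
Station 2: ρ₂ = 5.9/10.8 = 0.5463, L₂ = ρ₂/(1-ρ₂) = λ/(μ₂-λ) = 5.9/4.90 = 1.2041
Total: L = L₁ + L₂ = 1.2826 + 1.2041 = 2.4867
W = L/λ = 2.4867/5.9 = 0.4215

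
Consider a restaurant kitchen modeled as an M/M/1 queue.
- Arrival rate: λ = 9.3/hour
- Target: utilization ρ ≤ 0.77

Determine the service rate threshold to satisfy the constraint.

ρ = λ/μ, so μ = λ/ρ
μ ≥ 9.3/0.77 = 12.0779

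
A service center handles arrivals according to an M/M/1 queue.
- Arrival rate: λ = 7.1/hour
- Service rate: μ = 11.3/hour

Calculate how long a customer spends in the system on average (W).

First, compute utilization: ρ = λ/μ = 7.1/11.3 = 0.6283
For M/M/1: W = 1/(μ-λ)
W = 1/(11.3-7.1) = 1/4.20
W = 0.2381 hours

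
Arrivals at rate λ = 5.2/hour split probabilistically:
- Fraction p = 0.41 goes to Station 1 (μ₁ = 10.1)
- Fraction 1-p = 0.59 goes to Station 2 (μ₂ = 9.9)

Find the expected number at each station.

Effective rates: λ₁ = 5.2×0.41 = 2.132, λ₂ = 5.2×0.59 = 3.068
Station 1: ρ₁ = 2.132/10.1 = 0.2111, L₁ = ρ₁/(1-ρ₁) = 0.2111/(1-0.2111) = 0.2676
Station 2: ρ₂ = 3.068/9.9 = 0.3099, L₂ = ρ₂/(1-ρ₂) = 0.3099/(1-0.3099) = 0.4491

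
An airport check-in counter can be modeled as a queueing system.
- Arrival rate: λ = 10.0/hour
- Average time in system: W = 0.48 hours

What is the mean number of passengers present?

Little's Law: L = λW
L = 10.0 × 0.48 = 4.8000 passengers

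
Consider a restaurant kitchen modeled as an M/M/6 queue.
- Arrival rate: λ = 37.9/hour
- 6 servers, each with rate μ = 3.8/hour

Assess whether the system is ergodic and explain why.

Stability requires ρ = λ/(cμ) < 1
ρ = 37.9/(6 × 3.8) = 37.9/22.80 = 1.6623
Since 1.6623 ≥ 1, the system is UNSTABLE.
Need c > λ/μ = 37.9/3.8 = 9.97.
Minimum servers needed: c = 10.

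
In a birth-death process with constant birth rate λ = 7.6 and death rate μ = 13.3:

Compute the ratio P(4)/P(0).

For constant rates: P(n)/P(0) = (λ/μ)^n
P(4)/P(0) = (7.6/13.3)^4 = 0.5714^4 = 0.1066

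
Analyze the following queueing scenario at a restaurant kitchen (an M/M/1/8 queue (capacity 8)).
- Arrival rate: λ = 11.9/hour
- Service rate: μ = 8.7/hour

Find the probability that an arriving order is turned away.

ρ = λ/μ = 11.9/8.7 = 1.36782
P₀ = (1-ρ)/(1-ρ^(K+1)) = (1-1.36782)/(1-1.36782^9) = -0.3678/-15.7595 = 0.02334
P_K = P₀×ρ^K = 0.02334 × 1.36782^8 = 0.02334 × 12.2527 = 0.2860
Blocking probability = 28.60%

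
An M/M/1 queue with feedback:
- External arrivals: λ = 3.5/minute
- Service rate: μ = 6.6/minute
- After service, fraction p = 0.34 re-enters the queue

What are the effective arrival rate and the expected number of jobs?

Effective arrival rate: λ_eff = λ/(1-p) = 3.5/(1-0.34) = 3.5/0.66 = 5.30303
ρ = λ_eff/μ = 5.30303/6.6 = 0.80349
L = ρ/(1-ρ) = 0.80349/(1-0.80349) = 4.0888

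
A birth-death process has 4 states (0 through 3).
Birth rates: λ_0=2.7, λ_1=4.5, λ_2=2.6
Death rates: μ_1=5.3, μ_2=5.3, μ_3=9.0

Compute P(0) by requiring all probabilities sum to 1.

Ratios P(n)/P(0) = (λ₀···λₙ₋₁)/(μ₁···μₙ):
P(1)/P(0) = (2.7)/(5.3) = 0.5094
P(2)/P(0) = (2.7×4.5)/(5.3×5.3) = 0.4325
P(3)/P(0) = (2.7×4.5×2.6)/(5.3×5.3×9.0) = 0.1250

Normalization: ∑ P(n) = 1
P(0) × (1.0000 + 0.5094 + 0.4325 + 0.1250) = 1
P(0) × 2.0669 = 1
P(0) = 1/2.0669 = 0.4838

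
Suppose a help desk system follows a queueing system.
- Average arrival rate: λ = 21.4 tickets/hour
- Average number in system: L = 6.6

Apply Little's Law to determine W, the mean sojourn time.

Little's Law: L = λW, so W = L/λ
W = 6.6/21.4 = 0.3084 hours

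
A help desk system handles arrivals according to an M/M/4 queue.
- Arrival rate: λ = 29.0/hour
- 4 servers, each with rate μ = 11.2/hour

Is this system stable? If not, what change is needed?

Stability requires ρ = λ/(cμ) < 1
ρ = 29.0/(4 × 11.2) = 29.0/44.80 = 0.6473
Since 0.6473 < 1, the system is STABLE.
The servers are busy 64.73% of the time.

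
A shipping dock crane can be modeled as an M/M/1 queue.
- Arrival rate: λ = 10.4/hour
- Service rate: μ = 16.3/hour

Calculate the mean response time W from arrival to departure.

First, compute utilization: ρ = λ/μ = 10.4/16.3 = 0.6380
For M/M/1: W = 1/(μ-λ)
W = 1/(16.3-10.4) = 1/5.90
W = 0.1695 hours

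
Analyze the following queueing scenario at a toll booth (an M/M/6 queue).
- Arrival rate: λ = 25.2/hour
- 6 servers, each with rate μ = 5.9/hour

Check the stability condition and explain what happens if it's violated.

Stability requires ρ = λ/(cμ) < 1
ρ = 25.2/(6 × 5.9) = 25.2/35.40 = 0.7119
Since 0.7119 < 1, the system is STABLE.
The servers are busy 71.19% of the time.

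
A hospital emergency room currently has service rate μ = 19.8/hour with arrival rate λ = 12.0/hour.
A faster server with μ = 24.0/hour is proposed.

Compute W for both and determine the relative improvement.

System 1: ρ₁ = 12.0/19.8 = 0.6061, W₁ = 1/(19.8-12.0) = 0.1282
System 2: ρ₂ = 12.0/24.0 = 0.5000, W₂ = 1/(24.0-12.0) = 0.08333
Improvement: (W₁-W₂)/W₁ = (0.1282-0.08333)/0.1282 = 35.00%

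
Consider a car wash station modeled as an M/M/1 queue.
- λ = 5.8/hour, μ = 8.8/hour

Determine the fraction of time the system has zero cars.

ρ = λ/μ = 5.8/8.8 = 0.6591
P(0) = 1 - ρ = 1 - 0.6591 = 0.3409
The server is idle 34.09% of the time.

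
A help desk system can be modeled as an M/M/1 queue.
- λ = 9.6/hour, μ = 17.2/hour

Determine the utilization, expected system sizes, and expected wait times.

Step 1: ρ = λ/μ = 9.6/17.2 = 0.5581
Step 2: L = λ/(μ-λ) = 9.6/7.60 = 1.2632
Step 3: Lq = λ²/(μ(μ-λ)) = 92.16/(17.2×7.60) = 0.7050
Step 4: W = 1/(μ-λ) = 1/7.60 = 0.13158
Step 5: Wq = λ/(μ(μ-λ)) = 9.6/(17.2×7.60) = 0.07344
Step 6: P(0) = 1-ρ = 0.4419
Verify: L = λW = 9.6×0.13158 = 1.2632 ✔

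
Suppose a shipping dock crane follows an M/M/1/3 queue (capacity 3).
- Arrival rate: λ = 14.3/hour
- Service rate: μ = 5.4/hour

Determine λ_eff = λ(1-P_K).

ρ = λ/μ = 14.3/5.4 = 2.6481
P₀ = (1-ρ)/(1-ρ^(K+1)) = (1-2.6481)/(1-2.6481^4) = -1.6481/-48.1742 = 0.03421
P_K = P₀×ρ^K = 0.03421 × 2.6481^3 = 0.03421 × 18.5696 = 0.6353
λ_eff = λ(1-P_K) = 14.3 × (1 - 0.635296) = 14.3 × 0.364704 = 5.2153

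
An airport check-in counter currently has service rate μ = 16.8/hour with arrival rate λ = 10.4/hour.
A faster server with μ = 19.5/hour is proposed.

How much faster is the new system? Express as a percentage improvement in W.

System 1: ρ₁ = 10.4/16.8 = 0.6190, W₁ = 1/(16.8-10.4) = 0.15625
System 2: ρ₂ = 10.4/19.5 = 0.5333, W₂ = 1/(19.5-10.4) = 0.10989
Improvement: (W₁-W₂)/W₁ = (0.15625-0.10989)/0.15625 = 29.67%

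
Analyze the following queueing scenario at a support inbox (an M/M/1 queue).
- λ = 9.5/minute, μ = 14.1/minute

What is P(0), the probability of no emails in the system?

ρ = λ/μ = 9.5/14.1 = 0.6738
P(0) = 1 - ρ = 1 - 0.6738 = 0.3262
The server is idle 32.62% of the time.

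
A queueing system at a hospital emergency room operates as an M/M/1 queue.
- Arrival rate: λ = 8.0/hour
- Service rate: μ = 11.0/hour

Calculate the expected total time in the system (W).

First, compute utilization: ρ = λ/μ = 8.0/11.0 = 0.7273
For M/M/1: W = 1/(μ-λ)
W = 1/(11.0-8.0) = 1/3.00
W = 0.3333 hours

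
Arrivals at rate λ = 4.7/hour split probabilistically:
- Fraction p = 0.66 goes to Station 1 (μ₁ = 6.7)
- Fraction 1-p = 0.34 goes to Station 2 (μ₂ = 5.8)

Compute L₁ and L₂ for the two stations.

Effective rates: λ₁ = 4.7×0.66 = 3.102, λ₂ = 4.7×0.34 = 1.598
Station 1: ρ₁ = 3.102/6.7 = 0.462985, L₁ = ρ₁/(1-ρ₁) = 0.462985/(1-0.462985) = 0.8621
Station 2: ρ₂ = 1.598/5.8 = 0.2755, L₂ = ρ₂/(1-ρ₂) = 0.2755/(1-0.2755) = 0.3803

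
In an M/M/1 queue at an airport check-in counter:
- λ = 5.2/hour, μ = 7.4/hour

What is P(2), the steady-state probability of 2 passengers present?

ρ = λ/μ = 5.2/7.4 = 0.7027
P(n) = (1-ρ)ρⁿ
P(2) = (1-0.7027) × 0.7027^2
P(2) = 0.2973 × 0.4938
P(2) = 0.1468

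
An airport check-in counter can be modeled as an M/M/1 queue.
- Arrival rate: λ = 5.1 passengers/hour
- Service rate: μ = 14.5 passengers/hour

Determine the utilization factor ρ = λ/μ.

Server utilization: ρ = λ/μ
ρ = 5.1/14.5 = 0.3517
The server is busy 35.17% of the time.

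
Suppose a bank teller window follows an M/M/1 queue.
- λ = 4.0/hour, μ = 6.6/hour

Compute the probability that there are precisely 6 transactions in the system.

ρ = λ/μ = 4.0/6.6 = 0.60606
P(n) = (1-ρ)ρⁿ
P(6) = (1-0.60606) × 0.60606^6
P(6) = 0.3939 × 0.04956
P(6) = 0.01952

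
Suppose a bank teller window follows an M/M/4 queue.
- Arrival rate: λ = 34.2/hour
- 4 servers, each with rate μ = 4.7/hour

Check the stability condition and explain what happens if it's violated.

Stability requires ρ = λ/(cμ) < 1
ρ = 34.2/(4 × 4.7) = 34.2/18.80 = 1.8191
Since 1.8191 ≥ 1, the system is UNSTABLE.
Need c > λ/μ = 34.2/4.7 = 7.28.
Minimum servers needed: c = 8.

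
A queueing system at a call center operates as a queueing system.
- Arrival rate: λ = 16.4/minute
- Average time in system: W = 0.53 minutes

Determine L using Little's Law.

Little's Law: L = λW
L = 16.4 × 0.53 = 8.6920 calls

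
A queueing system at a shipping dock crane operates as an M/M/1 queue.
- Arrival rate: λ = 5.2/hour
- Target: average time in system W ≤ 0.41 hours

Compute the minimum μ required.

For M/M/1: W = 1/(μ-λ)
Need W ≤ 0.41, so 1/(μ-λ) ≤ 0.41
μ - λ ≥ 1/0.41 = 2.4390
μ ≥ 5.2 + 2.4390 = 7.6390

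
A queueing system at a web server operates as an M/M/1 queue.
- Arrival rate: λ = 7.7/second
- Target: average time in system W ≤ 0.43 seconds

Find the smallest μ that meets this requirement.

For M/M/1: W = 1/(μ-λ)
Need W ≤ 0.43, so 1/(μ-λ) ≤ 0.43
μ - λ ≥ 1/0.43 = 2.3256
μ ≥ 7.7 + 2.3256 = 10.0256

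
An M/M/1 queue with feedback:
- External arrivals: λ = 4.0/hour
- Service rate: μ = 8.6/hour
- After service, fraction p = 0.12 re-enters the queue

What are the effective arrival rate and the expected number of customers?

Effective arrival rate: λ_eff = λ/(1-p) = 4.0/(1-0.12) = 4.0/0.88 = 4.54545
ρ = λ_eff/μ = 4.54545/8.6 = 0.52854
L = ρ/(1-ρ) = 0.52854/(1-0.52854) = 1.1211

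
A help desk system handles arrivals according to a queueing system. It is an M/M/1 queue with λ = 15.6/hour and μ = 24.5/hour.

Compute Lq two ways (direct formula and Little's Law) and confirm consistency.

Method 1 (direct): Lq = λ²/(μ(μ-λ)) = 243.36/(24.5 × 8.90) = 1.1161

Method 2 (Little's Law):
W = 1/(μ-λ) = 1/8.90 = 0.1123596
Wq = W - 1/μ = 0.1123596 - 0.04081633 = 0.071543
Lq = λWq = 15.6 × 0.071543 = 1.1161 ✔ (matches Method 1)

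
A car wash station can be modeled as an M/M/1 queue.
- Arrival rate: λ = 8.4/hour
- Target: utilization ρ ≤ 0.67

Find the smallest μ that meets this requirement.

ρ = λ/μ, so μ = λ/ρ
μ ≥ 8.4/0.67 = 12.5373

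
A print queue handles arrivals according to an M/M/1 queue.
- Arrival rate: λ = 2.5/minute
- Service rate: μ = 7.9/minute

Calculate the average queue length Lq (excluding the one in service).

ρ = λ/μ = 2.5/7.9 = 0.3165
For M/M/1: Lq = λ²/(μ(μ-λ))
Lq = 6.25/(7.9 × 5.40)
Lq = 0.1465 jobs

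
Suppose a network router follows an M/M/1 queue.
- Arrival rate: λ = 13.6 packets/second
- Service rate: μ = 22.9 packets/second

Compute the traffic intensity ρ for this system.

Server utilization: ρ = λ/μ
ρ = 13.6/22.9 = 0.5939
The server is busy 59.39% of the time.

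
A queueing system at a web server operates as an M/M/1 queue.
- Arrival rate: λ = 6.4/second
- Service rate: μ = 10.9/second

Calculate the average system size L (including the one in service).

ρ = λ/μ = 6.4/10.9 = 0.5872
For M/M/1: L = λ/(μ-λ)
L = 6.4/(10.9-6.4) = 6.4/4.50
L = 1.4222 requests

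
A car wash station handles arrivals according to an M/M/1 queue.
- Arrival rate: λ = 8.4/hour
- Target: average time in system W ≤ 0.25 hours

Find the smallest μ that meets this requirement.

For M/M/1: W = 1/(μ-λ)
Need W ≤ 0.25, so 1/(μ-λ) ≤ 0.25
μ - λ ≥ 1/0.25 = 4.0000
μ ≥ 8.4 + 4.0000 = 12.4000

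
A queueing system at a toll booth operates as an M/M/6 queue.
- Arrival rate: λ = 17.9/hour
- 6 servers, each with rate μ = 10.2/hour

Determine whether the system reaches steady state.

Stability requires ρ = λ/(cμ) < 1
ρ = 17.9/(6 × 10.2) = 17.9/61.20 = 0.2925
Since 0.2925 < 1, the system is STABLE.
The servers are busy 29.25% of the time.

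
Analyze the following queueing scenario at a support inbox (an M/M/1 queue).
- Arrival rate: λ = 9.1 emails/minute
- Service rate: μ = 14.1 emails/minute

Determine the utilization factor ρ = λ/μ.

Server utilization: ρ = λ/μ
ρ = 9.1/14.1 = 0.6454
The server is busy 64.54% of the time.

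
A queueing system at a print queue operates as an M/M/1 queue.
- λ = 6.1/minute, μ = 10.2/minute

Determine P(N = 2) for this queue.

ρ = λ/μ = 6.1/10.2 = 0.5980
P(n) = (1-ρ)ρⁿ
P(2) = (1-0.5980) × 0.5980^2
P(2) = 0.4020 × 0.3576
P(2) = 0.1438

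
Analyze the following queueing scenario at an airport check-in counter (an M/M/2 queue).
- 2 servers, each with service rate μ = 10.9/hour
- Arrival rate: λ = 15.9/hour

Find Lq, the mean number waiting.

Traffic intensity: ρ = λ/(cμ) = 15.9/(2×10.9) = 0.7294
Since ρ = 0.7294 < 1, system is stable.
Offered load a = λ/μ = cρ = 15.9/10.9 = 1.4587
P₀ = [ Σₙ₌₀^1 aⁿ/n! + a^2/(2!(1-ρ)) ]⁻¹
Σ = a^0/0! + a^1/1! = 1.0000 + 1.4587 = 2.4587
a^2/(2!(1-ρ)) = 2.12785/(2 × 0.270642) = 3.9311
P₀ = 1/(2.4587 + 3.9311) = 0.1565
Lq = P₀·a^2·ρ / (2!(1-ρ)²) = 0.1565 × 2.1279 × 0.7294 / (2 × 0.07325) = 1.6580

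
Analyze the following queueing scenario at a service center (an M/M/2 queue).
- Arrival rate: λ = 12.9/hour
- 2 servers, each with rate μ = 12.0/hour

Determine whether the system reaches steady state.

Stability requires ρ = λ/(cμ) < 1
ρ = 12.9/(2 × 12.0) = 12.9/24.00 = 0.5375
Since 0.5375 < 1, the system is STABLE.
The servers are busy 53.75% of the time.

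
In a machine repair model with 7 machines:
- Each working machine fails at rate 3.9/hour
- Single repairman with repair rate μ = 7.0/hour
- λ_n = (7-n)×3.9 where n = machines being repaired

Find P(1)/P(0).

P(1)/P(0) = ∏_{i=0}^{1-1} λ_i/μ_{i+1}
= (7-0)×3.9/7.0
= 3.9000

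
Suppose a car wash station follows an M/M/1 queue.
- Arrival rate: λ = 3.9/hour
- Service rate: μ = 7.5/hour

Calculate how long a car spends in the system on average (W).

First, compute utilization: ρ = λ/μ = 3.9/7.5 = 0.5200
For M/M/1: W = 1/(μ-λ)
W = 1/(7.5-3.9) = 1/3.60
W = 0.2778 hours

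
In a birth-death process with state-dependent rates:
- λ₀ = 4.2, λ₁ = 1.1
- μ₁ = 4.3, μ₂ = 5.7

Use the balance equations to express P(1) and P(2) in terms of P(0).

Balance equations:
State 0: λ₀P₀ = μ₁P₁ → P₁ = (λ₀/μ₁)P₀ = (4.2/4.3)P₀ = 0.9767P₀
State 1: P₂ = (λ₀λ₁)/(μ₁μ₂)P₀ = (4.2×1.1)/(4.3×5.7)P₀ = 0.1885P₀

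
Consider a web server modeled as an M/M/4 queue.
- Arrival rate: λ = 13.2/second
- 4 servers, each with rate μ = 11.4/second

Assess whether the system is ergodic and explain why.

Stability requires ρ = λ/(cμ) < 1
ρ = 13.2/(4 × 11.4) = 13.2/45.60 = 0.2895
Since 0.2895 < 1, the system is STABLE.
The servers are busy 28.95% of the time.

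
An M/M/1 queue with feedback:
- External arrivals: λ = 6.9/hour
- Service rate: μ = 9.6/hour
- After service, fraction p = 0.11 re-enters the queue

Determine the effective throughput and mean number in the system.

Effective arrival rate: λ_eff = λ/(1-p) = 6.9/(1-0.11) = 6.9/0.89 = 7.75281
ρ = λ_eff/μ = 7.75281/9.6 = 0.807584
L = ρ/(1-ρ) = 0.807584/(1-0.807584) = 4.1971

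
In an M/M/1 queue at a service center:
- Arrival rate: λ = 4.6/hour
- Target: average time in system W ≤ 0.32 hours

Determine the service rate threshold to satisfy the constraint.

For M/M/1: W = 1/(μ-λ)
Need W ≤ 0.32, so 1/(μ-λ) ≤ 0.32
μ - λ ≥ 1/0.32 = 3.1250
μ ≥ 4.6 + 3.1250 = 7.7250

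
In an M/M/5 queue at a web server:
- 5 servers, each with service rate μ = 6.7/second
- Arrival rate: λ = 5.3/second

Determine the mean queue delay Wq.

Traffic intensity: ρ = λ/(cμ) = 5.3/(5×6.7) = 0.1582
Since ρ = 0.1582 < 1, system is stable.
Offered load a = λ/μ = cρ = 5.3/6.7 = 0.7910
P₀ = [ Σₙ₌₀^4 aⁿ/n! + a^5/(5!(1-ρ)) ]⁻¹
Σ = a^0/0! + a^1/1! + a^2/2! + a^3/3! + a^4/4! = 1.0000 + 0.7910 + 0.3129 + 0.08250 + 0.01632 = 2.2027
a^5/(5!(1-ρ)) = 0.3097/(120 × 0.8418) = 0.003066
P₀ = 1/(2.20274 + 0.00306634) = 0.4533
Lq = P₀·a^5·ρ / (5!(1-ρ)²) = 0.45335 × 0.30975 × 0.15821 / (120 × 0.70861) = 0.0002613
Wq = Lq/λ = 0.0002613/5.3 = 0.00004930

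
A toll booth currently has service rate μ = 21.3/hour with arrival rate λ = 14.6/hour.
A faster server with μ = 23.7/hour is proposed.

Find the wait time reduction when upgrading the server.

System 1: ρ₁ = 14.6/21.3 = 0.6854, W₁ = 1/(21.3-14.6) = 0.14925
System 2: ρ₂ = 14.6/23.7 = 0.6160, W₂ = 1/(23.7-14.6) = 0.10989
Improvement: (W₁-W₂)/W₁ = (0.14925-0.10989)/0.14925 = 26.37%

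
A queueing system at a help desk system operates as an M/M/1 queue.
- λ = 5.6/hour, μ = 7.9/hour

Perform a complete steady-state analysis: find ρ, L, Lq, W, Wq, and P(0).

Step 1: ρ = λ/μ = 5.6/7.9 = 0.7089
Step 2: L = λ/(μ-λ) = 5.6/2.30 = 2.4348
Step 3: Lq = λ²/(μ(μ-λ)) = 31.36/(7.9×2.30) = 1.7259
Step 4: W = 1/(μ-λ) = 1/2.30 = 0.43478
Step 5: Wq = λ/(μ(μ-λ)) = 5.6/(7.9×2.30) = 0.3082
Step 6: P(0) = 1-ρ = 0.2911
Verify: L = λW = 5.6×0.43478 = 2.4348 ✔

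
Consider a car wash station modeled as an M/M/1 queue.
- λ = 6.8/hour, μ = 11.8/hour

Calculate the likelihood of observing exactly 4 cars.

ρ = λ/μ = 6.8/11.8 = 0.57627
P(n) = (1-ρ)ρⁿ
P(4) = (1-0.57627) × 0.57627^4
P(4) = 0.4237 × 0.1103
P(4) = 0.04673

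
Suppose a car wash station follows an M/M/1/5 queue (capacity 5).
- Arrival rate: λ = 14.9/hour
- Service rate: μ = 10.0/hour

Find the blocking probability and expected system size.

ρ = λ/μ = 14.9/10.0 = 1.4900
P₀ = (1-ρ)/(1-ρ^(K+1)) = (1-1.4900)/(1-1.4900^6) = -0.4900/-9.9425 = 0.04928
P_K = P₀×ρ^K = 0.04928 × 1.4900^5 = 0.04928 × 7.3440 = 0.3619
Blocking probability P_5 = 0.3619 (36.19%)
L = ρ[1 - (K+1)ρ^K + Kρ^(K+1)] / [(1-ρ)(1-ρ^(K+1))]
L = 1.4900 × (1 - 6×7.343978 + 5×10.94253) / ((1 - 1.4900) × (1 - 10.94253)) = 3.5627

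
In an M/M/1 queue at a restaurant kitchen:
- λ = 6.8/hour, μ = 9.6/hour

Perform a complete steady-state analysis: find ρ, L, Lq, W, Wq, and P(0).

Step 1: ρ = λ/μ = 6.8/9.6 = 0.7083
Step 2: L = λ/(μ-λ) = 6.8/2.80 = 2.4286
Step 3: Lq = λ²/(μ(μ-λ)) = 46.24/(9.6×2.80) = 1.7202
Step 4: W = 1/(μ-λ) = 1/2.80 = 0.35714
Step 5: Wq = λ/(μ(μ-λ)) = 6.8/(9.6×2.80) = 0.2530
Step 6: P(0) = 1-ρ = 0.2917
Verify: L = λW = 6.8×0.35714 = 2.4286 ✔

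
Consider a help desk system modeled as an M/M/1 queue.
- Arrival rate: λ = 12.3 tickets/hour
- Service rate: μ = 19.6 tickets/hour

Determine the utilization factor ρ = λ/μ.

Server utilization: ρ = λ/μ
ρ = 12.3/19.6 = 0.6276
The server is busy 62.76% of the time.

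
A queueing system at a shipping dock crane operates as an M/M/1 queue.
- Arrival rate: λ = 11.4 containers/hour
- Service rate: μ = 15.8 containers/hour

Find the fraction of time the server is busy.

Server utilization: ρ = λ/μ
ρ = 11.4/15.8 = 0.7215
The server is busy 72.15% of the time.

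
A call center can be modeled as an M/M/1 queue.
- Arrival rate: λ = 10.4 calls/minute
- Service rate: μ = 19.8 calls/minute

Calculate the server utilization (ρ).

Server utilization: ρ = λ/μ
ρ = 10.4/19.8 = 0.5253
The server is busy 52.53% of the time.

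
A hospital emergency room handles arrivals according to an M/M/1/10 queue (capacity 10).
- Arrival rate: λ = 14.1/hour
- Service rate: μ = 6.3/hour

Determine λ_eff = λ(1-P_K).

ρ = λ/μ = 14.1/6.3 = 2.2381
P₀ = (1-ρ)/(1-ρ^(K+1)) = (1-2.2381)/(1-2.2381^11) = -1.2381/-7056.8815 = 0.0001754
P_K = P₀×ρ^K = 0.00017545 × 2.2381^10 = 0.00017545 × 3153.5148 = 0.5533
λ_eff = λ(1-P_K) = 14.1 × (1 - 0.55327) = 14.1 × 0.44673 = 6.2989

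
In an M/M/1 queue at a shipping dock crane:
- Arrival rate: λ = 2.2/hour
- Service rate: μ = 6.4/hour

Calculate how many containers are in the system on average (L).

ρ = λ/μ = 2.2/6.4 = 0.3438
For M/M/1: L = λ/(μ-λ)
L = 2.2/(6.4-2.2) = 2.2/4.20
L = 0.5238 containers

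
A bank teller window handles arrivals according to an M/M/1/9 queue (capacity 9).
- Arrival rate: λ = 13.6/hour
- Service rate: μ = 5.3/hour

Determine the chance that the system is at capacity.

ρ = λ/μ = 13.6/5.3 = 2.56604
P₀ = (1-ρ)/(1-ρ^(K+1)) = (1-2.56604)/(1-2.56604^10) = -1.5660/-12376.5366 = 0.0001265
P_K = P₀×ρ^K = 0.00012653 × 2.56604^9 = 0.00012653 × 4823.5946 = 0.6103
Blocking probability = 61.03%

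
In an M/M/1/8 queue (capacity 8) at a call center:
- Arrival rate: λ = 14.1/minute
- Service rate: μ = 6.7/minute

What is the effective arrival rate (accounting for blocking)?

ρ = λ/μ = 14.1/6.7 = 2.1045
P₀ = (1-ρ)/(1-ρ^(K+1)) = (1-2.1045)/(1-2.1045^9) = -1.1045/-808.7303 = 0.001366
P_K = P₀×ρ^K = 0.0013657 × 2.1045^8 = 0.0013657 × 384.7614 = 0.5255
λ_eff = λ(1-P_K) = 14.1 × (1 - 0.525472) = 14.1 × 0.474528 = 6.6908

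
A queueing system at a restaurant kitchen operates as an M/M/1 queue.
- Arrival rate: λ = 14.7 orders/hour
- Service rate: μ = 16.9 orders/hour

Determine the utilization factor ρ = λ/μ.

Server utilization: ρ = λ/μ
ρ = 14.7/16.9 = 0.8698
The server is busy 86.98% of the time.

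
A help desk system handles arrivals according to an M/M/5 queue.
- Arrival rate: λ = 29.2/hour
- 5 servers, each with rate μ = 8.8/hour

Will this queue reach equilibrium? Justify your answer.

Stability requires ρ = λ/(cμ) < 1
ρ = 29.2/(5 × 8.8) = 29.2/44.00 = 0.6636
Since 0.6636 < 1, the system is STABLE.
The servers are busy 66.36% of the time.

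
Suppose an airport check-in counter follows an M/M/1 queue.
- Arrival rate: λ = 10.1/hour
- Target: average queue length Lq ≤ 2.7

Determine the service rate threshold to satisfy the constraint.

For M/M/1: Lq = λ²/(μ(μ-λ))
Need Lq ≤ 2.7, i.e. μ(μ-λ) ≥ λ²/2.7
μ² - 10.1μ - 102.01/2.7 ≥ 0  →  μ² - 10.1μ - 37.78148 ≥ 0
Quadratic formula (positive root): μ = [λ + √(λ² + 4×37.78148)]/2
Discriminant: 102.01 + 4×37.78148 = 253.1359, √253.1359 = 15.9102
μ ≥ (10.1 + 15.9102)/2 = 13.0051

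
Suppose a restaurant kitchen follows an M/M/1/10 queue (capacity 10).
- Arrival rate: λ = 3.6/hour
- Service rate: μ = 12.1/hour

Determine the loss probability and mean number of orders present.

ρ = λ/μ = 3.6/12.1 = 0.29752
P₀ = (1-ρ)/(1-ρ^(K+1)) = (1-0.29752)/(1-0.29752^11) = 0.7025/1.0000 = 0.7025
P_K = P₀×ρ^K = 0.7025 × 0.29752^10 = 0.7025 × 0.000005435 = 0.000003818
Blocking probability P_10 = 0.000003818 (0.0003818%)
L = ρ[1 - (K+1)ρ^K + Kρ^(K+1)] / [(1-ρ)(1-ρ^(K+1))]
L = 0.29752 × (1 - 11×0.000005435 + 10×0.000001617) / ((1 - 0.29752) × (1 - 0.000001617)) = 0.4235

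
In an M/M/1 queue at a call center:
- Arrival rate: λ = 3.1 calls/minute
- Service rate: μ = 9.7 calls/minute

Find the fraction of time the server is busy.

Server utilization: ρ = λ/μ
ρ = 3.1/9.7 = 0.3196
The server is busy 31.96% of the time.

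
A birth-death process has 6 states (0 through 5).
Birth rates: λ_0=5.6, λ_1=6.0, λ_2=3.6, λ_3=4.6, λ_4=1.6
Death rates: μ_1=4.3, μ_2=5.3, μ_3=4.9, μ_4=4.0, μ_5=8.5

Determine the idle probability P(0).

Ratios P(n)/P(0) = (λ₀···λₙ₋₁)/(μ₁···μₙ):
P(1)/P(0) = (5.6)/(4.3) = 1.3023
P(2)/P(0) = (5.6×6.0)/(4.3×5.3) = 1.4743
P(3)/P(0) = (5.6×6.0×3.6)/(4.3×5.3×4.9) = 1.0832
P(4)/P(0) = (5.6×6.0×3.6×4.6)/(4.3×5.3×4.9×4.0) = 1.2457
P(5)/P(0) = (5.6×6.0×3.6×4.6×1.6)/(4.3×5.3×4.9×4.0×8.5) = 0.2345

Normalization: ∑ P(n) = 1
P(0) × (1.0000 + 1.3023 + 1.4743 + 1.0832 + 1.2457 + 0.2345) = 1
P(0) × 6.3400 = 1
P(0) = 1/6.3400 = 0.1577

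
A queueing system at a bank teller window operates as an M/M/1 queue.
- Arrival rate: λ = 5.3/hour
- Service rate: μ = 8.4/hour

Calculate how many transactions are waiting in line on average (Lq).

ρ = λ/μ = 5.3/8.4 = 0.6310
For M/M/1: Lq = λ²/(μ(μ-λ))
Lq = 28.09/(8.4 × 3.10)
Lq = 1.0787 transactions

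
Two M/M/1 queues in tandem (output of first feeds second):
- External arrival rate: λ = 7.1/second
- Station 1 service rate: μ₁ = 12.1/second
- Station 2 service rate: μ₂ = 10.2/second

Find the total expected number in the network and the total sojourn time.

By Jackson's theorem, each station behaves as independent M/M/1.
Station 1: ρ₁ = 7.1/12.1 = 0.5868, L₁ = ρ₁/(1-ρ₁) = λ/(μ₁-λ) = 7.1/5.00 = 1.4200
Station 2: ρ₂ = 7.1/10.2 = 0.6961, L₂ = ρ₂/(1-ρ₂) = λ/(μ₂-λ) = 7.1/3.10 = 2.2903
Total: L = L₁ + L₂ = 1.4200 + 2.2903 = 3.7103
W = L/λ = 3.7103/7.1 = 0.5226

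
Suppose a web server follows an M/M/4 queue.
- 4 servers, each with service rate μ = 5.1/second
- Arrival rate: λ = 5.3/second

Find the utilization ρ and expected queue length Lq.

Traffic intensity: ρ = λ/(cμ) = 5.3/(4×5.1) = 0.2598
Since ρ = 0.2598 < 1, system is stable.
Offered load a = λ/μ = cρ = 5.3/5.1 = 1.0392
P₀ = [ Σₙ₌₀^3 aⁿ/n! + a^4/(4!(1-ρ)) ]⁻¹
Σ = a^0/0! + a^1/1! + a^2/2! + a^3/3! = 1.0000 + 1.0392 + 0.5400 + 0.1871 = 2.7663
a^4/(4!(1-ρ)) = 1.1663/(24 × 0.7402) = 0.06565
P₀ = 1/(2.7663 + 0.06565) = 0.3531
Lq = P₀·a^4·ρ / (4!(1-ρ)²) = 0.35312 × 1.1663 × 0.25980 / (24 × 0.54789) = 0.008137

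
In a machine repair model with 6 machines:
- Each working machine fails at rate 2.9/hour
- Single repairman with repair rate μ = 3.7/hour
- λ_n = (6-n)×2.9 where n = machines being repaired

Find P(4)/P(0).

P(4)/P(0) = ∏_{i=0}^{4-1} λ_i/μ_{i+1}
= (6-0)×2.9/3.7 × (6-1)×2.9/3.7 × (6-2)×2.9/3.7 × (6-3)×2.9/3.7
= 135.8587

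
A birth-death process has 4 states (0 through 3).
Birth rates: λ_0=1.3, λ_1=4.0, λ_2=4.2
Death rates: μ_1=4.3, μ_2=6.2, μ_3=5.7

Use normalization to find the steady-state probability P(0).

Ratios P(n)/P(0) = (λ₀···λₙ₋₁)/(μ₁···μₙ):
P(1)/P(0) = (1.3)/(4.3) = 0.30233
P(2)/P(0) = (1.3×4.0)/(4.3×6.2) = 0.19505
P(3)/P(0) = (1.3×4.0×4.2)/(4.3×6.2×5.7) = 0.14372

Normalization: ∑ P(n) = 1
P(0) × (1.0000 + 0.30233 + 0.19505 + 0.14372) = 1
P(0) × 1.6411 = 1
P(0) = 1/1.6411 = 0.6093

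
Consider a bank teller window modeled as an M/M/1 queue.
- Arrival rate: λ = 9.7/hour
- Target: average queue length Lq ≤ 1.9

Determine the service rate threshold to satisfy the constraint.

For M/M/1: Lq = λ²/(μ(μ-λ))
Need Lq ≤ 1.9, i.e. μ(μ-λ) ≥ λ²/1.9
μ² - 9.7μ - 94.09/1.9 ≥ 0  →  μ² - 9.7μ - 49.52105 ≥ 0
Quadratic formula (positive root): μ = [λ + √(λ² + 4×49.52105)]/2
Discriminant: 94.09 + 4×49.52105 = 292.1742, √292.1742 = 17.093104
μ ≥ (9.7 + 17.093104)/2 = 13.3966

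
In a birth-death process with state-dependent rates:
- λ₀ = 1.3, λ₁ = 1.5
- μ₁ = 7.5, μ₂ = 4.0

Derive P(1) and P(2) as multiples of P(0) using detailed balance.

Balance equations:
State 0: λ₀P₀ = μ₁P₁ → P₁ = (λ₀/μ₁)P₀ = (1.3/7.5)P₀ = 0.1733P₀
State 1: P₂ = (λ₀λ₁)/(μ₁μ₂)P₀ = (1.3×1.5)/(7.5×4.0)P₀ = 0.06500P₀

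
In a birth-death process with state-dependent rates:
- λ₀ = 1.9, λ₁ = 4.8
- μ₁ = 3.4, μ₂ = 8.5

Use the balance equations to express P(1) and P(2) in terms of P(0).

Balance equations:
State 0: λ₀P₀ = μ₁P₁ → P₁ = (λ₀/μ₁)P₀ = (1.9/3.4)P₀ = 0.5588P₀
State 1: P₂ = (λ₀λ₁)/(μ₁μ₂)P₀ = (1.9×4.8)/(3.4×8.5)P₀ = 0.3156P₀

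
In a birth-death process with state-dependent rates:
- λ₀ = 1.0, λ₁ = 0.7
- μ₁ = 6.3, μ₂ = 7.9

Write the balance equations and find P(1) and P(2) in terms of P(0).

Balance equations:
State 0: λ₀P₀ = μ₁P₁ → P₁ = (λ₀/μ₁)P₀ = (1.0/6.3)P₀ = 0.1587P₀
State 1: P₂ = (λ₀λ₁)/(μ₁μ₂)P₀ = (1.0×0.7)/(6.3×7.9)P₀ = 0.01406P₀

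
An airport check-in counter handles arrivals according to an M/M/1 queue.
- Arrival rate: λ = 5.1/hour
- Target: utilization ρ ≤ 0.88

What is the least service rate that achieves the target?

ρ = λ/μ, so μ = λ/ρ
μ ≥ 5.1/0.88 = 5.7955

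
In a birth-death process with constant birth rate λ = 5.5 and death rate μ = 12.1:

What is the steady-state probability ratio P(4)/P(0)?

For constant rates: P(n)/P(0) = (λ/μ)^n
P(4)/P(0) = (5.5/12.1)^4 = 0.45455^4 = 0.04269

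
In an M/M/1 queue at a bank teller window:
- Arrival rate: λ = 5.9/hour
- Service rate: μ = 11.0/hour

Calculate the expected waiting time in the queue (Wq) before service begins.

First, compute utilization: ρ = λ/μ = 5.9/11.0 = 0.5364
For M/M/1: Wq = λ/(μ(μ-λ))
Wq = 5.9/(11.0 × (11.0-5.9))
Wq = 5.9/(11.0 × 5.10)
Wq = 0.1052 hours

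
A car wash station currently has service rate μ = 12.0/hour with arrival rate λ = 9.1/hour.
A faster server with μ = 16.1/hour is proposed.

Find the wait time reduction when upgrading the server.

System 1: ρ₁ = 9.1/12.0 = 0.7583, W₁ = 1/(12.0-9.1) = 0.34483
System 2: ρ₂ = 9.1/16.1 = 0.5652, W₂ = 1/(16.1-9.1) = 0.14286
Improvement: (W₁-W₂)/W₁ = (0.34483-0.14286)/0.34483 = 58.57%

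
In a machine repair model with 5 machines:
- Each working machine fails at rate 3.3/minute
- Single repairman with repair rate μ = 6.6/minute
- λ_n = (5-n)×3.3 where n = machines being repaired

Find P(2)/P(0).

P(2)/P(0) = ∏_{i=0}^{2-1} λ_i/μ_{i+1}
= (5-0)×3.3/6.6 × (5-1)×3.3/6.6
= 5.0000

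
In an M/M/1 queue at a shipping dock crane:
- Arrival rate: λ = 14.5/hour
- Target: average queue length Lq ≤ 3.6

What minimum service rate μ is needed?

For M/M/1: Lq = λ²/(μ(μ-λ))
Need Lq ≤ 3.6, i.e. μ(μ-λ) ≥ λ²/3.6
μ² - 14.5μ - 210.25/3.6 ≥ 0  →  μ² - 14.5μ - 58.40278 ≥ 0
Quadratic formula (positive root): μ = [λ + √(λ² + 4×58.40278)]/2
Discriminant: 210.25 + 4×58.40278 = 443.8611, √443.8611 = 21.0680
μ ≥ (14.5 + 21.0680)/2 = 17.7840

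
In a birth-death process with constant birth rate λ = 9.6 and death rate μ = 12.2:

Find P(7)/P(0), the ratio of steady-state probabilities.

For constant rates: P(n)/P(0) = (λ/μ)^n
P(7)/P(0) = (9.6/12.2)^7 = 0.7869^7 = 0.1868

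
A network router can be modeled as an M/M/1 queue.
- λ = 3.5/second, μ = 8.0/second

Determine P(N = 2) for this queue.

ρ = λ/μ = 3.5/8.0 = 0.4375
P(n) = (1-ρ)ρⁿ
P(2) = (1-0.4375) × 0.4375^2
P(2) = 0.5625 × 0.1914
P(2) = 0.1077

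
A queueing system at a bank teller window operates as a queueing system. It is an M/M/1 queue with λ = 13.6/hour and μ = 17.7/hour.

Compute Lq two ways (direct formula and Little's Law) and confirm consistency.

Method 1 (direct): Lq = λ²/(μ(μ-λ)) = 184.96/(17.7 × 4.10) = 2.5487

Method 2 (Little's Law):
W = 1/(μ-λ) = 1/4.10 = 0.243902
Wq = W - 1/μ = 0.243902 - 0.0564972 = 0.187405
Lq = λWq = 13.6 × 0.187405 = 2.5487 ✔ (matches Method 1)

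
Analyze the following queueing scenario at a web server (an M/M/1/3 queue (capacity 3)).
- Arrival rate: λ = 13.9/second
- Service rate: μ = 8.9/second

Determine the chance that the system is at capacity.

ρ = λ/μ = 13.9/8.9 = 1.5618
P₀ = (1-ρ)/(1-ρ^(K+1)) = (1-1.5618)/(1-1.5618^4) = -0.5618/-4.9498 = 0.1135
P_K = P₀×ρ^K = 0.1135 × 1.5618^3 = 0.1135 × 3.8096 = 0.4324
Blocking probability = 43.24%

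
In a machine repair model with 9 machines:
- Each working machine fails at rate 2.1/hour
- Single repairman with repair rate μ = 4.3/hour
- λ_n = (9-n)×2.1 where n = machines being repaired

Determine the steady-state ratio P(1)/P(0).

P(1)/P(0) = ∏_{i=0}^{1-1} λ_i/μ_{i+1}
= (9-0)×2.1/4.3
= 4.3953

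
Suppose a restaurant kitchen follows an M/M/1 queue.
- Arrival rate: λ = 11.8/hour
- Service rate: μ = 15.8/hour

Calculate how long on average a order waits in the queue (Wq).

First, compute utilization: ρ = λ/μ = 11.8/15.8 = 0.7468
For M/M/1: Wq = λ/(μ(μ-λ))
Wq = 11.8/(15.8 × (15.8-11.8))
Wq = 11.8/(15.8 × 4.00)
Wq = 0.1867 hours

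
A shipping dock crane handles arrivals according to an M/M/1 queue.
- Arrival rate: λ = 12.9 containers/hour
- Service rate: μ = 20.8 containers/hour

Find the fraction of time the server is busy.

Server utilization: ρ = λ/μ
ρ = 12.9/20.8 = 0.6202
The server is busy 62.02% of the time.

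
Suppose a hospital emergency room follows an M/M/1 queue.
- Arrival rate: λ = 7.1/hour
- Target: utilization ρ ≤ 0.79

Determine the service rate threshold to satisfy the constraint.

ρ = λ/μ, so μ = λ/ρ
μ ≥ 7.1/0.79 = 8.9873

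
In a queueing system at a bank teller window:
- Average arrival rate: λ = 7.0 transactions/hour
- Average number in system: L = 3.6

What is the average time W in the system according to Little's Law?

Little's Law: L = λW, so W = L/λ
W = 3.6/7.0 = 0.5143 hours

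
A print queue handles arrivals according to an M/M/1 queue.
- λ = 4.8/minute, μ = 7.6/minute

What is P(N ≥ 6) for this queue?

ρ = λ/μ = 4.8/7.6 = 0.63158
P(N ≥ n) = ρⁿ
P(N ≥ 6) = 0.63158^6
P(N ≥ 6) = 0.06347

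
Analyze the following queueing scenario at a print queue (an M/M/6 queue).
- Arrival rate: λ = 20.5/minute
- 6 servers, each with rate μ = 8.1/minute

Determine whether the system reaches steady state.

Stability requires ρ = λ/(cμ) < 1
ρ = 20.5/(6 × 8.1) = 20.5/48.60 = 0.4218
Since 0.4218 < 1, the system is STABLE.
The servers are busy 42.18% of the time.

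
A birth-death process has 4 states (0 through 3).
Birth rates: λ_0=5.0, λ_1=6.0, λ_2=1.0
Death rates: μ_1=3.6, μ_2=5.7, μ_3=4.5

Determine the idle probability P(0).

Ratios P(n)/P(0) = (λ₀···λₙ₋₁)/(μ₁···μₙ):
P(1)/P(0) = (5.0)/(3.6) = 1.3889
P(2)/P(0) = (5.0×6.0)/(3.6×5.7) = 1.4620
P(3)/P(0) = (5.0×6.0×1.0)/(3.6×5.7×4.5) = 0.3249

Normalization: ∑ P(n) = 1
P(0) × (1.0000 + 1.3889 + 1.4620 + 0.3249) = 1
P(0) × 4.1758 = 1
P(0) = 1/4.1758 = 0.2395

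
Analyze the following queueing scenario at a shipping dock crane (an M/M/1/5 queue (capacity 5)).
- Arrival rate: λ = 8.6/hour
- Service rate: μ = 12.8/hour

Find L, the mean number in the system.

ρ = λ/μ = 8.6/12.8 = 0.671875
P₀ = (1-ρ)/(1-ρ^(K+1)) = (1-0.671875)/(1-0.671875^6) = 0.32812/0.90801 = 0.3614
P_K = P₀×ρ^K = 0.3614 × 0.671875^5 = 0.3614 × 0.1369 = 0.04948
L = ρ[1 - (K+1)ρ^K + Kρ^(K+1)] / [(1-ρ)(1-ρ^(K+1))]
L = 0.671875 × (1 - 6×0.13691 + 5×0.091988) / ((1 - 0.671875) × (1 - 0.091988)) = 1.4398 containers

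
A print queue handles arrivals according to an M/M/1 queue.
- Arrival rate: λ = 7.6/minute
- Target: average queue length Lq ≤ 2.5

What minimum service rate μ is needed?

For M/M/1: Lq = λ²/(μ(μ-λ))
Need Lq ≤ 2.5, i.e. μ(μ-λ) ≥ λ²/2.5
μ² - 7.6μ - 57.76/2.5 ≥ 0  →  μ² - 7.6μ - 23.1040 ≥ 0
Quadratic formula (positive root): μ = [λ + √(λ² + 4×23.1040)]/2
Discriminant: 57.76 + 4×23.1040 = 150.1760, √150.1760 = 12.2546
μ ≥ (7.6 + 12.2546)/2 = 9.9273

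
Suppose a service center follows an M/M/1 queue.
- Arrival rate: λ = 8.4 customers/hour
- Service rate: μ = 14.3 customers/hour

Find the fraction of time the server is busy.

Server utilization: ρ = λ/μ
ρ = 8.4/14.3 = 0.5874
The server is busy 58.74% of the time.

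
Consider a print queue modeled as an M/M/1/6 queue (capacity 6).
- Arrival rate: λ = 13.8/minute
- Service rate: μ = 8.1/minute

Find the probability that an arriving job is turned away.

ρ = λ/μ = 13.8/8.1 = 1.7037
P₀ = (1-ρ)/(1-ρ^(K+1)) = (1-1.7037)/(1-1.7037^7) = -0.7037/-40.6631 = 0.01731
P_K = P₀×ρ^K = 0.017306 × 1.7037^6 = 0.017306 × 24.4545 = 0.4232
Blocking probability = 42.32%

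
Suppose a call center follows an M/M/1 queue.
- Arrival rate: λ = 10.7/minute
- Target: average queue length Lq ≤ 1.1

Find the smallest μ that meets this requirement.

For M/M/1: Lq = λ²/(μ(μ-λ))
Need Lq ≤ 1.1, i.e. μ(μ-λ) ≥ λ²/1.1
μ² - 10.7μ - 114.49/1.1 ≥ 0  →  μ² - 10.7μ - 104.08182 ≥ 0
Quadratic formula (positive root): μ = [λ + √(λ² + 4×104.08182)]/2
Discriminant: 114.49 + 4×104.08182 = 530.8173, √530.8173 = 23.0395
μ ≥ (10.7 + 23.0395)/2 = 16.8697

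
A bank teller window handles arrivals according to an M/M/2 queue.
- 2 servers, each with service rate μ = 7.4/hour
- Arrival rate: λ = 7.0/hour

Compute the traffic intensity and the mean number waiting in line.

Traffic intensity: ρ = λ/(cμ) = 7.0/(2×7.4) = 0.4730
Since ρ = 0.4730 < 1, system is stable.
Offered load a = λ/μ = cρ = 7.0/7.4 = 0.9459
P₀ = [ Σₙ₌₀^1 aⁿ/n! + a^2/(2!(1-ρ)) ]⁻¹
Σ = a^0/0! + a^1/1! = 1.0000 + 0.9459 = 1.9459
a^2/(2!(1-ρ)) = 0.89481/(2 × 0.52703) = 0.8489
P₀ = 1/(1.9459 + 0.8489) = 0.3578
Lq = P₀·a^2·ρ / (2!(1-ρ)²) = 0.3578 × 0.8948 × 0.4730 / (2 × 0.2778) = 0.2726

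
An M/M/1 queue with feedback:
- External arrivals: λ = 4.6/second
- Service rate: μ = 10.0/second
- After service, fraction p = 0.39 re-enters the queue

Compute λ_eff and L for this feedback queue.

Effective arrival rate: λ_eff = λ/(1-p) = 4.6/(1-0.39) = 4.6/0.61 = 7.5410
ρ = λ_eff/μ = 7.5410/10.0 = 0.7541
L = ρ/(1-ρ) = 0.7541/(1-0.7541) = 3.0667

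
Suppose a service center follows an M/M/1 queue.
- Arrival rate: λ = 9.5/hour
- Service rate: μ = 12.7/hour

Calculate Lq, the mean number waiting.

ρ = λ/μ = 9.5/12.7 = 0.7480
For M/M/1: Lq = λ²/(μ(μ-λ))
Lq = 90.25/(12.7 × 3.20)
Lq = 2.2207 customers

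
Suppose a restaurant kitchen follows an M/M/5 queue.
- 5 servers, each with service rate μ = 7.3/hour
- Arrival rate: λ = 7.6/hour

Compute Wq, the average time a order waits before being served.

Traffic intensity: ρ = λ/(cμ) = 7.6/(5×7.3) = 0.2082
Since ρ = 0.2082 < 1, system is stable.
Offered load a = λ/μ = cρ = 7.6/7.3 = 1.0411
P₀ = [ Σₙ₌₀^4 aⁿ/n! + a^5/(5!(1-ρ)) ]⁻¹
Σ = a^0/0! + a^1/1! + a^2/2! + a^3/3! + a^4/4! = 1.0000 + 1.0411 + 0.5419 + 0.1881 + 0.04895 = 2.8201
a^5/(5!(1-ρ)) = 1.2231/(120 × 0.7918) = 0.01287
P₀ = 1/(2.8201 + 0.01287) = 0.3530
Lq = P₀·a^5·ρ / (5!(1-ρ)²) = 0.3530 × 1.2231 × 0.2082 / (120 × 0.6269) = 0.001195
Wq = Lq/λ = 0.001195/7.6 = 0.0001572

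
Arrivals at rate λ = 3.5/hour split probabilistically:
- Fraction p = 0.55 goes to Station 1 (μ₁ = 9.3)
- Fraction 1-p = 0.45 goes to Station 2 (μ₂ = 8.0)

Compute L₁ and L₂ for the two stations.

Effective rates: λ₁ = 3.5×0.55 = 1.925, λ₂ = 3.5×0.45 = 1.575
Station 1: ρ₁ = 1.925/9.3 = 0.2070, L₁ = ρ₁/(1-ρ₁) = 0.2070/(1-0.2070) = 0.2610
Station 2: ρ₂ = 1.575/8.0 = 0.19687, L₂ = ρ₂/(1-ρ₂) = 0.19687/(1-0.19687) = 0.2451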